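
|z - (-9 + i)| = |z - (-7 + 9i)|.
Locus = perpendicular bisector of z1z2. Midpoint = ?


Equal distances means the locus is the perpendicular bisector of z1 and z2.
Midpoint = ((-9+(-7))/2, (1+9)/2) = (-8.0000, 5.0000)

Perpendicular bisector through (-8.0000, 5.0000)


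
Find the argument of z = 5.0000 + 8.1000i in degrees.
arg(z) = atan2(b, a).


Re = 5, Im = 8.1
arg = atan2(8.1, 5) = 58.3136 degrees

arg(z) = 58.3136 degrees


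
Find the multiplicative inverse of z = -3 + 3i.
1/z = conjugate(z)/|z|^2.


|z|^2 = 9+9 = 18
1/z = (-3 - 3i)/18

1/z = -0.1667 - 0.1667i


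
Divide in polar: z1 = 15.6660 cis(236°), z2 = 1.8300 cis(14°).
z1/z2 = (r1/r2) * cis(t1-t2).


r = 15.6660 / 1.8300 = 8.5607
theta = 236° - 14° = 222° = 222° (mod 360)

8.5607 cis(222°)


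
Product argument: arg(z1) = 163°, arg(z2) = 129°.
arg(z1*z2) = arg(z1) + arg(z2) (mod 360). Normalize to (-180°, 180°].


arg(z1*z2) = 163° + 129° = 292°
Normalized to (-180°, 180°]: -68°

-68°


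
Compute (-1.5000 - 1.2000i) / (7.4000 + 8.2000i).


Conjugate of z2 = 7.4000 - 8.2000i
Numerator: (-1.5000 - 1.2000i)(7.4000 - 8.2000i) = -20.9400 + 3.4200i
Denominator: 7.4^2 + 8.2^2 = 122
Result = (-20.9400 + 3.4200i)/122

-0.1716 + 0.0280i


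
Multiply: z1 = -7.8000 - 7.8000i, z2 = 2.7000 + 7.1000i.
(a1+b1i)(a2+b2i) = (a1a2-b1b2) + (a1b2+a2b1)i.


Real = -7.8*2.7 - (-7.8)*7.1 = -21.06 - (-55.38) = 34.32
Imag = -7.8*7.1 + 2.7*(-7.8) = -55.38 - (21.06) = -76.44

34.3200 - 76.4400i


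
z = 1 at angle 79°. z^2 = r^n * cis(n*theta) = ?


r^2 = 1^2 = 1
n*theta = 2*79° = 158° = 158° (mod 360)
a = 1*cos(158°) = -0.9272
b = 1*sin(158°) = 0.3746

1 cis(158°) = -0.9272 + 0.3746i


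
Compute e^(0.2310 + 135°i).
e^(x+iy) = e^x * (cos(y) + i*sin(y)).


e^0.2310 = 1.2599
cos(135°) = -0.7071
sin(135°) = 0.7071
Real = 1.2599*(-0.7071) = -0.8909
Imag = 1.2599*0.7071 = 0.8909

-0.8909 + 0.8909i


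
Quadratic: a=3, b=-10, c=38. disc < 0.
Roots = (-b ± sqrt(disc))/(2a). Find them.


disc = (-10)^2 - 4*3*38 = 100 - 456 = -356
sqrt(|disc|) = sqrt(356) = 18.8680
Real part = 10/(2*3) = 1.6667
Imag part = 18.8680/(2*3) = 3.1447

1.6667 ± 3.1447i


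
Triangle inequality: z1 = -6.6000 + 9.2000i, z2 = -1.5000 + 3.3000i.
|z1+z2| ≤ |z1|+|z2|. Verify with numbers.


|z1| = sqrt((-6.6)^2 + 9.2^2) = sqrt(128.2) = 11.3225
|z2| = sqrt((-1.5)^2 + 3.3^2) = sqrt(13.14) = 3.6249
z1+z2 = -8.1000 + 12.5000i
|z1+z2| = sqrt(221.86) = 14.8950
|z1|+|z2| = 11.3225 + 3.6249 = 14.9474

|z1+z2| = 14.8950 ≤ |z1|+|z2| = 14.9474 (verified)


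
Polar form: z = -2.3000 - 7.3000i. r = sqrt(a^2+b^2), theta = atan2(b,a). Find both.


r = sqrt(5.29+53.29) = sqrt(58.58) = 7.6538
theta = atan2(-7.3, -2.3) = -107.4880 degrees

r = 7.6538, theta = -107.4880 degrees


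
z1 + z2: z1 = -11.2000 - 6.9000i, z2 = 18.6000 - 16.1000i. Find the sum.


Real: -11.2 + 18.6 = 7.4
Imag: -6.9 - 16.1 = -23

7.4000 - 23.0000i


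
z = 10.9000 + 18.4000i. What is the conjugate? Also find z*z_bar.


z_bar = 10.9000 - 18.4000i
z*z_bar = 10.9^2 + 18.4^2 = 118.81 + 338.56 = 457.37

z_bar = 10.9000 - 18.4000i, z*z_bar = 457.37


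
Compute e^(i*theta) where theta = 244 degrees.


cos(244°) = -0.4384
sin(244°) = -0.8988

e^(i*244°) = -0.4384 - 0.8988i


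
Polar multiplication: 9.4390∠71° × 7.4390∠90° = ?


r = 9.4390 * 7.4390 = 70.2167
theta = 71° + 90° = 161° = 161° (mod 360)

70.2167 cis(161°)


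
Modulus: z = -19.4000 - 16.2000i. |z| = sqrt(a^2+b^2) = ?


|z| = sqrt((-19.4)^2 + (-16.2)^2) = sqrt(376.36 + 262.44) = sqrt(638.8) = 25.2745

|z| = 25.2745


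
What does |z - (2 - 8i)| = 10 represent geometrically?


|z - z0| = r is a circle with center z0 and radius r.
Center = (2, -8), radius = 10

Circle with center (2, -8) and radius 10


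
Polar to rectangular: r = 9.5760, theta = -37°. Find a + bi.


a = 9.5760*cos(-37°) = 9.5760*0.798636 = 7.6477
b = 9.5760*sin(-37°) = 9.5760*(-0.60182) = -5.7630

7.6477 - 5.7630i


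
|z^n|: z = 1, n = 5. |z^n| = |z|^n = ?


|z| = sqrt(1+0) = sqrt(1) = 1
|z^5| = |z|^5 = 1^5 = 1

|z^5| = 1


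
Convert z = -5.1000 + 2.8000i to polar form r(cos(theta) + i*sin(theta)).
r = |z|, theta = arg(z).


r = sqrt(26.01+7.84) = sqrt(33.85) = 5.8181
theta = atan2(2.8, -5.1) = 151.2324 degrees

r = 5.8181, theta = 151.2324 degrees


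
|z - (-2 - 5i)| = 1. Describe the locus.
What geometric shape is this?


|z - z0| = r is a circle with center z0 and radius r.
Center = (-2, -5), radius = 1

Circle with center (-2, -5) and radius 1


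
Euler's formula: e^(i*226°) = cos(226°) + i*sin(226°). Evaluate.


cos(226°) = -0.6947
sin(226°) = -0.7193

e^(i*226°) = -0.6947 - 0.7193i


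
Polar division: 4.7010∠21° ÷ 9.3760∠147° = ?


r = 4.7010 / 9.3760 = 0.5014
theta = 21° - 147° = -126° = 234° (mod 360)

0.5014 cis(234°)


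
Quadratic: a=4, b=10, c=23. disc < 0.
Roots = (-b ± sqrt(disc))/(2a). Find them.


disc = 10^2 - 4*4*23 = 100 - 368 = -268
sqrt(|disc|) = sqrt(268) = 16.3707
Real part = -10/(2*4) = -1.2500
Imag part = 16.3707/(2*4) = 2.0463

-1.2500 ± 2.0463i


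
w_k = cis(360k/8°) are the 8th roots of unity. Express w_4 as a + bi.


Angle = 360*4/8 = 180°
a = cos(180°) = -1.0000
b = sin(180°) = 0

-1.0000 + 0i


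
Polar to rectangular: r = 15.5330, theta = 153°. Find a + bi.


a = 15.5330*cos(153°) = 15.5330*(-0.891007) = -13.8400
b = 15.5330*sin(153°) = 15.5330*0.45399 = 7.0518

-13.8400 + 7.0518i


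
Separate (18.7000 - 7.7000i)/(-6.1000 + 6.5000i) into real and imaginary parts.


Multiply by conjugate: (18.7000 - 7.7000i)(-6.1000 - 6.5000i) / ((-6.1)^2 + 6.5^2)
Numerator real = 18.7*(-6.1) - (7.7)*6.5 = -164.12
Numerator imag = -7.7*(-6.1) - 18.7*6.5 = -74.58
Denominator = 79.46
Re(z) = -164.12/79.46 = -2.0654
Im(z) = -74.58/79.46 = -0.9386

Re(z) = -2.0654, Im(z) = -0.9386


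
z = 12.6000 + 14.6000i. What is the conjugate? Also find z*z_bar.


z_bar = 12.6000 - 14.6000i
z*z_bar = 12.6^2 + 14.6^2 = 158.76 + 213.16 = 371.92

z_bar = 12.6000 - 14.6000i, z*z_bar = 371.92


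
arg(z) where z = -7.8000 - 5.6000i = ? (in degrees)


Re = -7.8, Im = -5.6
arg = atan2(-5.6, -7.8) = -144.3236 degrees

arg(z) = -144.3236 degrees


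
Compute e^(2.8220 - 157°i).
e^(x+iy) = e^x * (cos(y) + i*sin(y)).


e^2.8220 = 16.81044
cos(-157°) = -0.920505
sin(-157°) = -0.390731
Real = 16.81044*(-0.920505) = -15.4741
Imag = 16.81044*(-0.390731) = -6.5684

-15.4741 - 6.5684i


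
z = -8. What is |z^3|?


|z| = sqrt(64+0) = sqrt(64) = 8
|z^3| = |z|^3 = 8^3 = 512

|z^3| = 512


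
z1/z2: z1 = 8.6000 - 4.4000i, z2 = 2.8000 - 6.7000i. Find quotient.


Conjugate of z2 = 2.8000 + 6.7000i
Numerator: (8.6000 - 4.4000i)(2.8000 + 6.7000i) = 53.5600 + 45.3000i
Denominator: 2.8^2 + (-6.7)^2 = 52.73
Result = (53.5600 + 45.3000i)/52.73

1.0157 + 0.8591i


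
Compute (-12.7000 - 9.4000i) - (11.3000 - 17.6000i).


Real: -12.7 - 11.3 = -24
Imag: -9.4 + 17.6 = 8.2

-24.0000 + 8.2000i


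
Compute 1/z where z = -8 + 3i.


|z|^2 = 64+9 = 73
1/z = (-8 - 3i)/73

1/z = -0.1096 - 0.0411i


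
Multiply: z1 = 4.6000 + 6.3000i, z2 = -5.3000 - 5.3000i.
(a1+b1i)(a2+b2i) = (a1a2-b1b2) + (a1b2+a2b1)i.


Real = 4.6*(-5.3) - 6.3*(-5.3) = -24.38 - (-33.39) = 9.01
Imag = 4.6*(-5.3) - (5.3)*6.3 = -24.38 - (33.39) = -57.77

9.0100 - 57.7700i


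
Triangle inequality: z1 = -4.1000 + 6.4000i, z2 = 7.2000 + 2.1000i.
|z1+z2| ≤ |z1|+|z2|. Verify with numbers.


|z1| = sqrt((-4.1)^2 + 6.4^2) = sqrt(57.77) = 7.6007
|z2| = sqrt(7.2^2 + 2.1^2) = sqrt(56.25) = 7.5000
z1+z2 = 3.1000 + 8.5000i
|z1+z2| = sqrt(81.86) = 9.0477
|z1|+|z2| = 7.6007 + 7.5000 = 15.1007

|z1+z2| = 9.0477 ≤ |z1|+|z2| = 15.1007 (verified)


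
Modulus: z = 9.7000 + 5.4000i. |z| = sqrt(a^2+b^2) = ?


|z| = sqrt(9.7^2 + 5.4^2) = sqrt(94.09 + 29.16) = sqrt(123.25) = 11.1018

|z| = 11.1018


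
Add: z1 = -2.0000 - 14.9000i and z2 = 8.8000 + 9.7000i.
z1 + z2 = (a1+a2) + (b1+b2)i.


Real: -2 + 8.8 = 6.8
Imag: -14.9 + 9.7 = -5.2

6.8000 - 5.2000i


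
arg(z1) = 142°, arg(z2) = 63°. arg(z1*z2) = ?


arg(z1*z2) = 142° + 63° = 205°
Normalized to (-180°, 180°]: -155°

-155°


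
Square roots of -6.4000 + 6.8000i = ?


|z| = sqrt(40.96+46.24) = 9.3381
sqrt((|z|+a)/2) = sqrt((9.3381+(-6.4))/2) = sqrt(1.4690) = 1.2120
sqrt((|z|-a)/2) = sqrt((9.3381-(-6.4))/2) = sqrt(7.8690) = 2.8052

±(1.2120 + 2.8052i) i.e. 1.2120 + 2.8052i and -1.2120 - 2.8052i


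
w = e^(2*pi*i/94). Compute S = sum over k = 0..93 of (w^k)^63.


The roots are w_k = w^k with w = e^(2*pi*i/94), and (w^k)^63 = (w^63)^k.
So S = 1 + u + u^2 + ... + u^(93) with u = w^63.
63 = 0*94 + 63, so 63 is not a multiple of 94: u = w^63 ≠ 1 (w is a primitive 94th root), while u^94 = (w^94)^63 = 1.
Geometric series: S = (1 - u^94)/(1 - u) = (1 - 1)/(1 - u) = 0

S = 0


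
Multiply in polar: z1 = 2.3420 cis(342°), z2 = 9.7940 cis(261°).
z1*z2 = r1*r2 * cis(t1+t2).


r = 2.3420 * 9.7940 = 22.9375
theta = 342° + 261° = 603° = 243° (mod 360)

22.9375 cis(243°)


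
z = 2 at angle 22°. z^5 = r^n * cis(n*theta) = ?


r^5 = 2^5 = 32
n*theta = 5*22° = 110° = 110° (mod 360)
a = 32*cos(110°) = -10.9446
b = 32*sin(110°) = 30.0702

32 cis(110°) = -10.9446 + 30.0702i


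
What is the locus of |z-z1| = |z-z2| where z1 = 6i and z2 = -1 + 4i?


Equal distances means the locus is the perpendicular bisector of z1 and z2.
Midpoint = ((0+(-1))/2, (6+4)/2) = (-0.5000, 5.0000)

Perpendicular bisector through (-0.5000, 5.0000)


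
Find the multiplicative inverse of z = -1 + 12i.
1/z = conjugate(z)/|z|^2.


|z|^2 = 1+144 = 145
1/z = (-1 - 12i)/145

1/z = -0.0069 - 0.0828i


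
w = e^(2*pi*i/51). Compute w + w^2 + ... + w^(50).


With w = e^(2*pi*i/51), all 51 of the 51th roots of unity w^0 = 1, w, ..., w^(50) sum to 0: 1 + w + ... + w^(50) = (1 - w^51)/(1 - w) = 0 since w^51 = 1, w ≠ 1.
Removing the root 1: w + w^2 + ... + w^(50) = 0 - 1 = -1

Sum = -1


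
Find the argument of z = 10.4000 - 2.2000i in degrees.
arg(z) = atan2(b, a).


Re = 10.4, Im = -2.2
arg = atan2(-2.2, 10.4) = -11.9442 degrees

arg(z) = -11.9442 degrees


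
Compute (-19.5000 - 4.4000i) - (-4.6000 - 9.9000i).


Real: -19.5 + 4.6 = -14.9
Imag: -4.4 + 9.9 = 5.5

-14.9000 + 5.5000i


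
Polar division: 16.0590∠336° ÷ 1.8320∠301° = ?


r = 16.0590 / 1.8320 = 8.7658
theta = 336° - 301° = 35° = 35° (mod 360)

8.7658 cis(35°)


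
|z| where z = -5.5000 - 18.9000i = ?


|z| = sqrt((-5.5)^2 + (-18.9)^2) = sqrt(30.25 + 357.21) = sqrt(387.46) = 19.6840

|z| = 19.6840


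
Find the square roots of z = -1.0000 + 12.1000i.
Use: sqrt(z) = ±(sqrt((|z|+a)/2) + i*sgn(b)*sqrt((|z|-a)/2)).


|z| = sqrt(1+146.41) = 12.1413
sqrt((|z|+a)/2) = sqrt((12.1413+(-1))/2) = sqrt(5.5706) = 2.3602
sqrt((|z|-a)/2) = sqrt((12.1413-(-1))/2) = sqrt(6.5706) = 2.5633

±(2.3602 + 2.5633i) i.e. 2.3602 + 2.5633i and -2.3602 - 2.5633i


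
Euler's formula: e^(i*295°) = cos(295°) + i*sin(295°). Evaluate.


cos(295°) = 0.4226
sin(295°) = -0.9063

e^(i*295°) = 0.4226 - 0.9063i


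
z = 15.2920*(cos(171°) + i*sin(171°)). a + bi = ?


a = 15.2920*cos(171°) = 15.2920*(-0.987688) = -15.1037
b = 15.2920*sin(171°) = 15.2920*0.156434 = 2.3922

-15.1037 + 2.3922i


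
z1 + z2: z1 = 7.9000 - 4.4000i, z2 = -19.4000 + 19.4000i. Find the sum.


Real: 7.9 - 19.4 = -11.5
Imag: -4.4 + 19.4 = 15

-11.5000 + 15.0000i


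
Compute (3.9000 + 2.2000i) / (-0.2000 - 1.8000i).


Conjugate of z2 = -0.2000 + 1.8000i
Numerator: (3.9000 + 2.2000i)(-0.2000 + 1.8000i) = -4.7400 + 6.5800i
Denominator: (-0.2)^2 + (-1.8)^2 = 3.28
Result = (-4.7400 + 6.5800i)/3.28

-1.4451 + 2.0061i


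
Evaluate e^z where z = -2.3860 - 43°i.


e^-2.3860 = 0.0920
cos(-43°) = 0.7314
sin(-43°) = -0.682
Real = 0.0920*0.7314 = 0.0673
Imag = 0.0920*(-0.682) = -0.0627

0.0673 - 0.0627i


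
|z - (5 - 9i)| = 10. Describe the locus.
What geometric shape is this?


|z - z0| = r is a circle with center z0 and radius r.
Center = (5, -9), radius = 10

Circle with center (5, -9) and radius 10


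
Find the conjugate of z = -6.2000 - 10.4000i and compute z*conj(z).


z_bar = -6.2000 + 10.4000i
z*z_bar = (-6.2)^2 + (-10.4)^2 = 38.44 + 108.16 = 146.6

z_bar = -6.2000 + 10.4000i, z*z_bar = 146.6


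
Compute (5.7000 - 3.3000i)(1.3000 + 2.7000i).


Real = 5.7*1.3 - (-3.3)*2.7 = 7.41 - (-8.91) = 16.32
Imag = 5.7*2.7 + 1.3*(-3.3) = 15.39 - (4.29) = 11.1

16.3200 + 11.1000i


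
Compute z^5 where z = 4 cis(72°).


r^5 = 4^5 = 1024
n*theta = 5*72° = 360° = 0° (mod 360)
a = 1024*cos(0°) = 1024.0000
b = 1024*sin(0°) = 0

1024 cis(0°) = 1024.0000 + 0i


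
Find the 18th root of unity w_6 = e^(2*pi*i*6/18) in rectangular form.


Angle = 360*6/18 = 120°
a = cos(120°) = -0.5000
b = sin(120°) = 0.8660

-0.5000 + 0.8660i


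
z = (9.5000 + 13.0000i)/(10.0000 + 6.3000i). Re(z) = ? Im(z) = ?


Multiply by conjugate: (9.5000 + 13.0000i)(10.0000 - 6.3000i) / (10^2 + 6.3^2)
Numerator real = 9.5*10 + 13*6.3 = 176.9
Numerator imag = 13*10 - 9.5*6.3 = 70.15
Denominator = 139.69
Re(z) = 176.9/139.69 = 1.2664
Im(z) = 70.15/139.69 = 0.5022

Re(z) = 1.2664, Im(z) = 0.5022


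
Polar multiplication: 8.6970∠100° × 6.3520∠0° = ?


r = 8.6970 * 6.3520 = 55.2433
theta = 100° + 0° = 100° = 100° (mod 360)

55.2433 cis(100°)


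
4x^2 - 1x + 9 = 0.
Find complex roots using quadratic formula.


disc = (-1)^2 - 4*4*9 = 1 - 144 = -143
sqrt(|disc|) = sqrt(143) = 11.9583
Real part = 1/(2*4) = 0.1250
Imag part = 11.9583/(2*4) = 1.4948

0.1250 ± 1.4948i


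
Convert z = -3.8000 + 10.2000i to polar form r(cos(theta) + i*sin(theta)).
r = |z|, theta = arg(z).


r = sqrt(14.44+104.04) = sqrt(118.48) = 10.8849
theta = atan2(10.2, -3.8) = 110.4328 degrees

r = 10.8849, theta = 110.4328 degrees


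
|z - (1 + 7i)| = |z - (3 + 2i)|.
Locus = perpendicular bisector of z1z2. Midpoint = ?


Equal distances means the locus is the perpendicular bisector of z1 and z2.
Midpoint = ((1+3)/2, (7+2)/2) = (2.0000, 4.5000)

Perpendicular bisector through (2.0000, 4.5000)


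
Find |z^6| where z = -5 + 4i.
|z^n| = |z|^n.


|z| = sqrt(25+16) = sqrt(41) = 6.4031
|z^6| = |z|^6 = (sqrt(41))^6 = 41^3 = 68921

|z^6| = 68921


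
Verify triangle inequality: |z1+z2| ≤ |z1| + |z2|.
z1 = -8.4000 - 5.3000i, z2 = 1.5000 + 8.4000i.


|z1| = sqrt((-8.4)^2 + (-5.3)^2) = sqrt(98.65) = 9.9323
|z2| = sqrt(1.5^2 + 8.4^2) = sqrt(72.81) = 8.5329
z1+z2 = -6.9000 + 3.1000i
|z1+z2| = sqrt(57.22) = 7.5644
|z1|+|z2| = 9.9323 + 8.5329 = 18.4652

|z1+z2| = 7.5644 ≤ |z1|+|z2| = 18.4652 (verified)


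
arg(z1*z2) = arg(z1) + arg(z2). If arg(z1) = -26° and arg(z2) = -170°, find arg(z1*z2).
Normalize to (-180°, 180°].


arg(z1*z2) = -26° - 170° = -196°
Normalized to (-180°, 180°]: 164°

164°


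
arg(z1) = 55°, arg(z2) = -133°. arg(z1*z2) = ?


arg(z1*z2) = 55° - 133° = -78°
Normalized to (-180°, 180°]: -78°

-78°


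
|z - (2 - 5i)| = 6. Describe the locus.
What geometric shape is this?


|z - z0| = r is a circle with center z0 and radius r.
Center = (2, -5), radius = 6

Circle with center (2, -5) and radius 6


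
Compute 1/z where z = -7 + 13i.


|z|^2 = 49+169 = 218
1/z = (-7 - 13i)/218

1/z = -0.0321 - 0.0596i


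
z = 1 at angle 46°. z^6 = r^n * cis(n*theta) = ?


r^6 = 1^6 = 1
n*theta = 6*46° = 276° = 276° (mod 360)
a = 1*cos(276°) = 0.1045
b = 1*sin(276°) = -0.9945

1 cis(276°) = 0.1045 - 0.9945i


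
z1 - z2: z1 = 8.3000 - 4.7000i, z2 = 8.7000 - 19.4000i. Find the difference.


Real: 8.3 - 8.7 = -0.4
Imag: -4.7 + 19.4 = 14.7

-0.4000 + 14.7000i


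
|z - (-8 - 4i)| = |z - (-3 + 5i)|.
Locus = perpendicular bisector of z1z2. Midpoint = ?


Equal distances means the locus is the perpendicular bisector of z1 and z2.
Midpoint = ((-8+(-3))/2, (-4+5)/2) = (-5.5000, 0.5000)

Perpendicular bisector through (-5.5000, 0.5000)


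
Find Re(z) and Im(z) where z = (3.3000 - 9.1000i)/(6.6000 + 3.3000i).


Multiply by conjugate: (3.3000 - 9.1000i)(6.6000 - 3.3000i) / (6.6^2 + 3.3^2)
Numerator real = 3.3*6.6 - (9.1)*3.3 = -8.25
Numerator imag = -9.1*6.6 - 3.3*3.3 = -70.95
Denominator = 54.45
Re(z) = -8.25/54.45 = -0.1515
Im(z) = -70.95/54.45 = -1.3030

Re(z) = -0.1515, Im(z) = -1.3030


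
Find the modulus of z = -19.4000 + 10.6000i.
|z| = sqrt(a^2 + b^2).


|z| = sqrt((-19.4)^2 + 10.6^2) = sqrt(376.36 + 112.36) = sqrt(488.72) = 22.1070

|z| = 22.1070


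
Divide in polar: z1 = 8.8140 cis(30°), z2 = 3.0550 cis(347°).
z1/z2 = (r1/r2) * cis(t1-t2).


r = 8.8140 / 3.0550 = 2.8851
theta = 30° - 347° = -317° = 43° (mod 360)

2.8851 cis(43°)


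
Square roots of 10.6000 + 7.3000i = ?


|z| = sqrt(112.36+53.29) = 12.8705
sqrt((|z|+a)/2) = sqrt((12.8705+10.6)/2) = sqrt(11.7353) = 3.4257
sqrt((|z|-a)/2) = sqrt((12.8705-10.6)/2) = sqrt(1.1353) = 1.0655

±(3.4257 + 1.0655i) i.e. 3.4257 + 1.0655i and -3.4257 - 1.0655i


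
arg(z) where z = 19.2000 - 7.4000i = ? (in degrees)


Re = 19.2, Im = -7.4
arg = atan2(-7.4, 19.2) = -21.0775 degrees

arg(z) = -21.0775 degrees


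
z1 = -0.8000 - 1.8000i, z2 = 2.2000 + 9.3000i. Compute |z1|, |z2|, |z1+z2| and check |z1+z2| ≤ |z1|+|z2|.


|z1| = sqrt((-0.8)^2 + (-1.8)^2) = sqrt(3.88) = 1.9698
|z2| = sqrt(2.2^2 + 9.3^2) = sqrt(91.33) = 9.5567
z1+z2 = 1.4000 + 7.5000i
|z1+z2| = sqrt(58.21) = 7.6295
|z1|+|z2| = 1.9698 + 9.5567 = 11.5265

|z1+z2| = 7.6295 ≤ |z1|+|z2| = 11.5265 (verified)


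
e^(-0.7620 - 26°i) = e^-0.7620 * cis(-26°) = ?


e^-0.7620 = 0.4667
cos(-26°) = 0.8988
sin(-26°) = -0.4384
Real = 0.4667*0.8988 = 0.4195
Imag = 0.4667*(-0.4384) = -0.2046

0.4195 - 0.2046i


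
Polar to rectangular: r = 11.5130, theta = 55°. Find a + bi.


a = 11.5130*cos(55°) = 11.5130*0.57358 = 6.6036
b = 11.5130*sin(55°) = 11.5130*0.81915 = 9.4309

6.6036 + 9.4309i


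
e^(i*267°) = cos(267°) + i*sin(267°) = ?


cos(267°) = -0.0523
sin(267°) = -0.9986

e^(i*267°) = -0.0523 - 0.9986i


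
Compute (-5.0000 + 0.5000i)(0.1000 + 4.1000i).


Real = -5*0.1 - 0.5*4.1 = -0.5 - 2.05 = -2.55
Imag = -5*4.1 + 0.1*0.5 = -20.5 + 0.05 = -20.45

-2.5500 - 20.4500i


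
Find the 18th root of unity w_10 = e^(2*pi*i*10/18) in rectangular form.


Angle = 360*10/18 = 200°
a = cos(200°) = -0.9397
b = sin(200°) = -0.3420

-0.9397 - 0.3420i


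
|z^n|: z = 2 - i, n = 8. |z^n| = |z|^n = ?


|z| = sqrt(4+1) = sqrt(5) = 2.2361
|z^8| = |z|^8 = (sqrt(5))^8 = 5^4 = 625

|z^8| = 625


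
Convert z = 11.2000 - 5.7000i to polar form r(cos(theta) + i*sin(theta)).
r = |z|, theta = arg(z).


r = sqrt(125.44+32.49) = sqrt(157.93) = 12.5670
theta = atan2(-5.7, 11.2) = -26.9728 degrees

r = 12.5670, theta = -26.9728 degrees


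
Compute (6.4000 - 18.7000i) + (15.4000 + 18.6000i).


Real: 6.4 + 15.4 = 21.8
Imag: -18.7 + 18.6 = -0.1

21.8000 - 0.1000i


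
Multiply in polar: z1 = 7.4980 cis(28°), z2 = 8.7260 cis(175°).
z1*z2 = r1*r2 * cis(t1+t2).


r = 7.4980 * 8.7260 = 65.4275
theta = 28° + 175° = 203° = 203° (mod 360)

65.4275 cis(203°)


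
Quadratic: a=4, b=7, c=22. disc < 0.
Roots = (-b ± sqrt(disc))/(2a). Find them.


disc = 7^2 - 4*4*22 = 49 - 352 = -303
sqrt(|disc|) = sqrt(303) = 17.4069
Real part = -7/(2*4) = -0.8750
Imag part = 17.4069/(2*4) = 2.1759

-0.8750 ± 2.1759i


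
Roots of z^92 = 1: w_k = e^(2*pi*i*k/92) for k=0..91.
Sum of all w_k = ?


The sum of all 92th roots of unity is 0.
Geometric series: (1 - w^92)/(1 - w) = (1-1)/(1-w) = 0 since w^92 = 1, w ≠ 1.
Alternatively: coefficient of z^91 in z^92 - 1 is 0.

0


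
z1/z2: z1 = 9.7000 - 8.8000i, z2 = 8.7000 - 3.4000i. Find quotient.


Conjugate of z2 = 8.7000 + 3.4000i
Numerator: (9.7000 - 8.8000i)(8.7000 + 3.4000i) = 114.3100 - 43.5800i
Denominator: 8.7^2 + (-3.4)^2 = 87.25
Result = (114.3100 - 43.5800i)/87.25

1.3101 - 0.4995i


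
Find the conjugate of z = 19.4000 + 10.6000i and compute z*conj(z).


z_bar = 19.4000 - 10.6000i
z*z_bar = 19.4^2 + 10.6^2 = 376.36 + 112.36 = 488.72

z_bar = 19.4000 - 10.6000i, z*z_bar = 488.72


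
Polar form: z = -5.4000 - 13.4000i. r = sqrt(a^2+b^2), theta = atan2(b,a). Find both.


r = sqrt(29.16+179.56) = sqrt(208.72) = 14.4471
theta = atan2(-13.4, -5.4) = -111.9487 degrees

r = 14.4471, theta = -111.9487 degrees


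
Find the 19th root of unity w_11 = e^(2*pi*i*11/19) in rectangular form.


Angle = 360*11/19 = 208.4211°
a = cos(208.4211°) = -0.8795
b = sin(208.4211°) = -0.4759

-0.8795 - 0.4759i


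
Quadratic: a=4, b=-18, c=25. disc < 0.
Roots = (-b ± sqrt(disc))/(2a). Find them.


disc = (-18)^2 - 4*4*25 = 324 - 400 = -76
sqrt(|disc|) = sqrt(76) = 8.7178
Real part = 18/(2*4) = 2.2500
Imag part = 8.7178/(2*4) = 1.0897

2.2500 ± 1.0897i


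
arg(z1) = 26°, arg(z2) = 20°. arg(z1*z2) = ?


arg(z1*z2) = 26° + 20° = 46°
Normalized to (-180°, 180°]: 46°

46°


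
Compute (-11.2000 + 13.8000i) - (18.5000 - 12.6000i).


Real: -11.2 - 18.5 = -29.7
Imag: 13.8 + 12.6 = 26.4

-29.7000 + 26.4000i


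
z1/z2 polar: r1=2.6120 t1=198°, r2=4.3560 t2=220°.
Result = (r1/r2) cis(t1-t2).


r = 2.6120 / 4.3560 = 0.5996
theta = 198° - 220° = -22° = 338° (mod 360)

0.5996 cis(338°)


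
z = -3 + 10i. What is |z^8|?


|z| = sqrt(9+100) = sqrt(109) = 10.4403
|z^8| = |z|^8 = (sqrt(109))^8 = 109^4 = 141158161

|z^8| = 141158161


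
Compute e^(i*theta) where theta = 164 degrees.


cos(164°) = -0.9613
sin(164°) = 0.2756

e^(i*164°) = -0.9613 + 0.2756i


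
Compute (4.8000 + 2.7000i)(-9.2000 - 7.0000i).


Real = 4.8*(-9.2) - 2.7*(-7) = -44.16 - (-18.9) = -25.26
Imag = 4.8*(-7) - (9.2)*2.7 = -33.6 - (24.84) = -58.44

-25.2600 - 58.4400i


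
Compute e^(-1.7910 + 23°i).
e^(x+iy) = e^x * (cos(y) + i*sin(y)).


e^-1.7910 = 0.1668
cos(23°) = 0.9205
sin(23°) = 0.3907
Real = 0.1668*0.9205 = 0.1535
Imag = 0.1668*0.3907 = 0.0652

0.1535 + 0.0652i


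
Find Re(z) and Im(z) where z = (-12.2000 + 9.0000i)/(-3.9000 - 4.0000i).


Multiply by conjugate: (-12.2000 + 9.0000i)(-3.9000 + 4.0000i) / ((-3.9)^2 + (-4)^2)
Numerator real = -12.2*(-3.9) + 9*(-4) = 11.58
Numerator imag = 9*(-3.9) - (-12.2)*(-4) = -83.9
Denominator = 31.21
Re(z) = 11.58/31.21 = 0.3710
Im(z) = -83.9/31.21 = -2.6882

Re(z) = 0.3710, Im(z) = -2.6882


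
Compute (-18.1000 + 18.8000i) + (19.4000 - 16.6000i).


Real: -18.1 + 19.4 = 1.3
Imag: 18.8 - 16.6 = 2.2

1.3000 + 2.2000i


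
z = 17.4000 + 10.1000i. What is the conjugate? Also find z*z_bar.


z_bar = 17.4000 - 10.1000i
z*z_bar = 17.4^2 + 10.1^2 = 302.76 + 102.01 = 404.77

z_bar = 17.4000 - 10.1000i, z*z_bar = 404.77


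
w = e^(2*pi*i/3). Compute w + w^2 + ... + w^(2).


With w = e^(2*pi*i/3), all 3 of the 3th roots of unity w^0 = 1, w, ..., w^(2) sum to 0: 1 + w + ... + w^(2) = (1 - w^3)/(1 - w) = 0 since w^3 = 1, w ≠ 1.
Removing the root 1: w + w^2 + ... + w^(2) = 0 - 1 = -1

Sum = -1


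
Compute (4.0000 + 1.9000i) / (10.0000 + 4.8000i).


Conjugate of z2 = 10.0000 - 4.8000i
Numerator: (4.0000 + 1.9000i)(10.0000 - 4.8000i) = 49.1200 - 0.2000i
Denominator: 10^2 + 4.8^2 = 123.04
Result = (49.1200 - 0.2000i)/123.04

0.3992 - 0.0016i


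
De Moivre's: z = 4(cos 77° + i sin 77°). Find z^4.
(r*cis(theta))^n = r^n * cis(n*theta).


r^4 = 4^4 = 256
n*theta = 4*77° = 308° = 308° (mod 360)
a = 256*cos(308°) = 157.6093
b = 256*sin(308°) = -201.7308

256 cis(308°) = 157.6093 - 201.7308i


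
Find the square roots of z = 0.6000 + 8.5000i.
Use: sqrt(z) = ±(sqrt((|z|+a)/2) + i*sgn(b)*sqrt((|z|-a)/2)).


|z| = sqrt(0.36+72.25) = 8.5212
sqrt((|z|+a)/2) = sqrt((8.5212+0.6)/2) = sqrt(4.5606) = 2.1356
sqrt((|z|-a)/2) = sqrt((8.5212-0.6)/2) = sqrt(3.9606) = 1.9901

±(2.1356 + 1.9901i) i.e. 2.1356 + 1.9901i and -2.1356 - 1.9901i


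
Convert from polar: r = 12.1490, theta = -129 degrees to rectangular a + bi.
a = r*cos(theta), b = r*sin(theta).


a = 12.1490*cos(-129°) = 12.1490*(-0.62932) = -7.6456
b = 12.1490*sin(-129°) = 12.1490*(-0.777146) = -9.4415

-7.6456 - 9.4415i


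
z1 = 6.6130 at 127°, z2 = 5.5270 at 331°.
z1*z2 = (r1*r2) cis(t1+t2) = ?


r = 6.6130 * 5.5270 = 36.5501
theta = 127° + 331° = 458° = 98° (mod 360)

36.5501 cis(98°)


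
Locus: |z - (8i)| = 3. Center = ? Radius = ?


|z - z0| = r is a circle with center z0 and radius r.
Center = (0, 8), radius = 3

Circle with center (0, 8) and radius 3


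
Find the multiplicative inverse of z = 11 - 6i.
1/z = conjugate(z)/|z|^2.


|z|^2 = 121+36 = 157
1/z = (11 + 6i)/157

1/z = 0.0701 + 0.0382i


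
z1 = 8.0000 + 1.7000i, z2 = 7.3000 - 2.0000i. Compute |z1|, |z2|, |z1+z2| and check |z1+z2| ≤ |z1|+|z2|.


|z1| = sqrt(8^2 + 1.7^2) = sqrt(66.89) = 8.1786
|z2| = sqrt(7.3^2 + (-2)^2) = sqrt(57.29) = 7.5690
z1+z2 = 15.3000 - 0.3000i
|z1+z2| = sqrt(234.18) = 15.3029
|z1|+|z2| = 8.1786 + 7.5690 = 15.7476

|z1+z2| = 15.3029 ≤ |z1|+|z2| = 15.7476 (verified)


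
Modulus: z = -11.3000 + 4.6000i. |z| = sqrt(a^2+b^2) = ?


|z| = sqrt((-11.3)^2 + 4.6^2) = sqrt(127.69 + 21.16) = sqrt(148.85) = 12.2004

|z| = 12.2004


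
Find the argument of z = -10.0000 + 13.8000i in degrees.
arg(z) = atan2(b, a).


Re = -10, Im = 13.8
arg = atan2(13.8, -10) = 125.9285 degrees

arg(z) = 125.9285 degrees


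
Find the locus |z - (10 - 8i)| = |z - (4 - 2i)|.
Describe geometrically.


Equal distances means the locus is the perpendicular bisector of z1 and z2.
Midpoint = ((10+4)/2, (-8+(-2))/2) = (7.0000, -5.0000)

Perpendicular bisector through (7.0000, -5.0000)


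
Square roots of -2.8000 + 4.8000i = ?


|z| = sqrt(7.84+23.04) = 5.5570
sqrt((|z|+a)/2) = sqrt((5.5570+(-2.8))/2) = sqrt(1.3785) = 1.1741
sqrt((|z|-a)/2) = sqrt((5.5570-(-2.8))/2) = sqrt(4.1785) = 2.0441

±(1.1741 + 2.0441i) i.e. 1.1741 + 2.0441i and -1.1741 - 2.0441i


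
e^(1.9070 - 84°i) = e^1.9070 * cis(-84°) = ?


e^1.9070 = 6.7329
cos(-84°) = 0.10453
sin(-84°) = -0.99452
Real = 6.7329*0.10453 = 0.7038
Imag = 6.7329*(-0.99452) = -6.6960

0.7038 - 6.6960i


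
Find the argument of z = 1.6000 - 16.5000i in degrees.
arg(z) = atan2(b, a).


Re = 1.6, Im = -16.5
arg = atan2(-16.5, 1.6) = -84.4614 degrees

arg(z) = -84.4614 degrees


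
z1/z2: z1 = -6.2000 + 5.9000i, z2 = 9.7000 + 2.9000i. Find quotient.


Conjugate of z2 = 9.7000 - 2.9000i
Numerator: (-6.2000 + 5.9000i)(9.7000 - 2.9000i) = -43.0300 + 75.2100i
Denominator: 9.7^2 + 2.9^2 = 102.5
Result = (-43.0300 + 75.2100i)/102.5

-0.4198 + 0.7338i


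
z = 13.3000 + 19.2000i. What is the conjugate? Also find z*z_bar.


z_bar = 13.3000 - 19.2000i
z*z_bar = 13.3^2 + 19.2^2 = 176.89 + 368.64 = 545.53

z_bar = 13.3000 - 19.2000i, z*z_bar = 545.53


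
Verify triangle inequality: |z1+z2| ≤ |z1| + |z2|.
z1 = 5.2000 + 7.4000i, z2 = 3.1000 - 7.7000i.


|z1| = sqrt(5.2^2 + 7.4^2) = sqrt(81.8) = 9.0443
|z2| = sqrt(3.1^2 + (-7.7)^2) = sqrt(68.9) = 8.3006
z1+z2 = 8.3000 - 0.3000i
|z1+z2| = sqrt(68.98) = 8.3054
|z1|+|z2| = 9.0443 + 8.3006 = 17.3449

|z1+z2| = 8.3054 ≤ |z1|+|z2| = 17.3449 (verified)


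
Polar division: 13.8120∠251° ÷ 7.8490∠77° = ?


r = 13.8120 / 7.8490 = 1.7597
theta = 251° - 77° = 174° = 174° (mod 360)

1.7597 cis(174°)


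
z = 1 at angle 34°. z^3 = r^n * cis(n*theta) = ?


r^3 = 1^3 = 1
n*theta = 3*34° = 102° = 102° (mod 360)
a = 1*cos(102°) = -0.2079
b = 1*sin(102°) = 0.9781

1 cis(102°) = -0.2079 + 0.9781i


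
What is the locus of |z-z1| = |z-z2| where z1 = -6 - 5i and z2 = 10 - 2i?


Equal distances means the locus is the perpendicular bisector of z1 and z2.
Midpoint = ((-6+10)/2, (-5+(-2))/2) = (2.0000, -3.5000)

Perpendicular bisector through (2.0000, -3.5000)


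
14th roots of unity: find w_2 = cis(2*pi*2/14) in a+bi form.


Angle = 360*2/14 = 51.4286°
a = cos(51.4286°) = 0.6235
b = sin(51.4286°) = 0.7818

0.6235 + 0.7818i


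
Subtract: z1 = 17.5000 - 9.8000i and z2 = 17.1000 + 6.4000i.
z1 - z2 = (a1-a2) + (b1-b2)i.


Real: 17.5 - 17.1 = 0.4
Imag: -9.8 - 6.4 = -16.2

0.4000 - 16.2000i


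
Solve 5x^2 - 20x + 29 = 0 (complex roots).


disc = (-20)^2 - 4*5*29 = 400 - 580 = -180
sqrt(|disc|) = sqrt(180) = 13.4164
Real part = 20/(2*5) = 2.0000
Imag part = 13.4164/(2*5) = 1.3416

2.0000 ± 1.3416i


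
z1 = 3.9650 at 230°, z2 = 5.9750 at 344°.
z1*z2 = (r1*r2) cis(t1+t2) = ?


r = 3.9650 * 5.9750 = 23.6909
theta = 230° + 344° = 574° = 214° (mod 360)

23.6909 cis(214°)


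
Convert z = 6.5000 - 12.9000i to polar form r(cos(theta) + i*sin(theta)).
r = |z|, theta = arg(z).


r = sqrt(42.25+166.41) = sqrt(208.66) = 14.4451
theta = atan2(-12.9, 6.5) = -63.2576 degrees

r = 14.4451, theta = -63.2576 degrees


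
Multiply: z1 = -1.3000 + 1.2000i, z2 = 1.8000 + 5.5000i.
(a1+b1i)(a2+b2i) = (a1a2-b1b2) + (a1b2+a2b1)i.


Real = -1.3*1.8 - 1.2*5.5 = -2.34 - 6.6 = -8.94
Imag = -1.3*5.5 + 1.8*1.2 = -7.15 + 2.16 = -4.99

-8.9400 - 4.9900i


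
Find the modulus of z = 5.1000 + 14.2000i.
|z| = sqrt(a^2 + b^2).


|z| = sqrt(5.1^2 + 14.2^2) = sqrt(26.01 + 201.64) = sqrt(227.65) = 15.0881

|z| = 15.0881


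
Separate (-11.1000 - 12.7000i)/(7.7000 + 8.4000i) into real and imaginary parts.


Multiply by conjugate: (-11.1000 - 12.7000i)(7.7000 - 8.4000i) / (7.7^2 + 8.4^2)
Numerator real = -11.1*7.7 - (12.7)*8.4 = -192.15
Numerator imag = -12.7*7.7 - (-11.1)*8.4 = -4.55
Denominator = 129.85
Re(z) = -192.15/129.85 = -1.4798
Im(z) = -4.55/129.85 = -0.0350

Re(z) = -1.4798, Im(z) = -0.0350


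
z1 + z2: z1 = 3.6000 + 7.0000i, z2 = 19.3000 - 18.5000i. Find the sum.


Real: 3.6 + 19.3 = 22.9
Imag: 7 - 18.5 = -11.5

22.9000 - 11.5000i


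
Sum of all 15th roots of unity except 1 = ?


With w = e^(2*pi*i/15), all 15 of the 15th roots of unity w^0 = 1, w, ..., w^(14) sum to 0: 1 + w + ... + w^(14) = (1 - w^15)/(1 - w) = 0 since w^15 = 1, w ≠ 1.
Removing the root 1: w + w^2 + ... + w^(14) = 0 - 1 = -1

Sum = -1


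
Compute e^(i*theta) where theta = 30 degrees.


cos(30°) = 0.8660
sin(30°) = 0.5000

e^(i*30°) = 0.8660 + 0.5000i


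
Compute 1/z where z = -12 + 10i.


|z|^2 = 144+100 = 244
1/z = (-12 - 10i)/244

1/z = -0.0492 - 0.0410i


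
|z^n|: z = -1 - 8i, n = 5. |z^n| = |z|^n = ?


|z| = sqrt(1+64) = sqrt(65) = 8.0623
|z^5| = |z|^5 = (sqrt(65))^5 = 65^2 * sqrt(65) = 4225*sqrt(65)

|z^5| = 4225*sqrt(65) ≈ 34063.0390


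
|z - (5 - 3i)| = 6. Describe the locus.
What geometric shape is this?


|z - z0| = r is a circle with center z0 and radius r.
Center = (5, -3), radius = 6

Circle with center (5, -3) and radius 6


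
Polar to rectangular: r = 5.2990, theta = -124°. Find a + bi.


a = 5.2990*cos(-124°) = 5.2990*(-0.5592) = -2.9632
b = 5.2990*sin(-124°) = 5.2990*(-0.82904) = -4.3931

-2.9632 - 4.3931i


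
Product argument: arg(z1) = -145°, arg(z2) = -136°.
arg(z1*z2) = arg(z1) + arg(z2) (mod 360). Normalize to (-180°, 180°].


arg(z1*z2) = -145° - 136° = -281°
Normalized to (-180°, 180°]: 79°

79°


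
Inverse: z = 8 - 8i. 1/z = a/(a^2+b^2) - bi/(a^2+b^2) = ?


|z|^2 = 64+64 = 128
1/z = (8 + 8i)/128

1/z = 0.0625 + 0.0625i


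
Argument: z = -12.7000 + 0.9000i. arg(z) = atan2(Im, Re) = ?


Re = -12.7, Im = 0.9
arg = atan2(0.9, -12.7) = 175.9464 degrees

arg(z) = 175.9464 degrees


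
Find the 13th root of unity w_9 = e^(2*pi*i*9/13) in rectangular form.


Angle = 360*9/13 = 249.2308°
a = cos(249.2308°) = -0.3546
b = sin(249.2308°) = -0.9350

-0.3546 - 0.9350i


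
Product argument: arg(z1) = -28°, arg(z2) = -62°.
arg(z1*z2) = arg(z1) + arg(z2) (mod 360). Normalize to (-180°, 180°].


arg(z1*z2) = -28° - 62° = -90°
Normalized to (-180°, 180°]: -90°

-90°


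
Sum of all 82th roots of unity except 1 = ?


With w = e^(2*pi*i/82), all 82 of the 82th roots of unity w^0 = 1, w, ..., w^(81) sum to 0: 1 + w + ... + w^(81) = (1 - w^82)/(1 - w) = 0 since w^82 = 1, w ≠ 1.
Removing the root 1: w + w^2 + ... + w^(81) = 0 - 1 = -1

Sum = -1


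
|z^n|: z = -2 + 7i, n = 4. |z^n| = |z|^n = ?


|z| = sqrt(4+49) = sqrt(53) = 7.2801
|z^4| = |z|^4 = (sqrt(53))^4 = 53^2 = 2809

|z^4| = 2809


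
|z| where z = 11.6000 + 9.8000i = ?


|z| = sqrt(11.6^2 + 9.8^2) = sqrt(134.56 + 96.04) = sqrt(230.6) = 15.1855

|z| = 15.1855


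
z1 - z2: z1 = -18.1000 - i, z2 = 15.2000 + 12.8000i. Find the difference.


Real: -18.1 - 15.2 = -33.3
Imag: -1 - 12.8 = -13.8

-33.3000 - 13.8000i


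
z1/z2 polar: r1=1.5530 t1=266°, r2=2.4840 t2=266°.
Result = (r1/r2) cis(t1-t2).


r = 1.5530 / 2.4840 = 0.6252
theta = 266° - 266° = 0° = 0° (mod 360)

0.6252 cis(0°)


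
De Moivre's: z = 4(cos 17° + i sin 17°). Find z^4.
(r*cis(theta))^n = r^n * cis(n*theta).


r^4 = 4^4 = 256
n*theta = 4*17° = 68° = 68° (mod 360)
a = 256*cos(68°) = 95.8993
b = 256*sin(68°) = 237.3591

256 cis(68°) = 95.8993 + 237.3591i


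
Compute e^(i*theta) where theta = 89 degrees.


cos(89°) = 0.0175
sin(89°) = 0.9998

e^(i*89°) = 0.0175 + 0.9998i


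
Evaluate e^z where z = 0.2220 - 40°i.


e^0.2220 = 1.2486
cos(-40°) = 0.76604
sin(-40°) = -0.6428
Real = 1.2486*0.76604 = 0.9565
Imag = 1.2486*(-0.6428) = -0.8026

0.9565 - 0.8026i


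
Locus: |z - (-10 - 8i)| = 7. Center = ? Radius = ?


|z - z0| = r is a circle with center z0 and radius r.
Center = (-10, -8), radius = 7

Circle with center (-10, -8) and radius 7


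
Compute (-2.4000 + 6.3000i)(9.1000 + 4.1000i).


Real = -2.4*9.1 - 6.3*4.1 = -21.84 - 25.83 = -47.67
Imag = -2.4*4.1 + 9.1*6.3 = -9.84 + 57.33 = 47.49

-47.6700 + 47.4900i


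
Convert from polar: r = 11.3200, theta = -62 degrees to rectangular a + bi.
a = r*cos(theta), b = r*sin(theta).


a = 11.3200*cos(-62°) = 11.3200*0.46947 = 5.3144
b = 11.3200*sin(-62°) = 11.3200*(-0.88295) = -9.9950

5.3144 - 9.9950i


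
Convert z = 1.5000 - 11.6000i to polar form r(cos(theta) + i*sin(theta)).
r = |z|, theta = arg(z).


r = sqrt(2.25+134.56) = sqrt(136.81) = 11.6966
theta = atan2(-11.6, 1.5) = -82.6319 degrees

r = 11.6966, theta = -82.6319 degrees


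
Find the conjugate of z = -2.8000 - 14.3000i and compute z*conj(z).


z_bar = -2.8000 + 14.3000i
z*z_bar = (-2.8)^2 + (-14.3)^2 = 7.84 + 204.49 = 212.33

z_bar = -2.8000 + 14.3000i, z*z_bar = 212.33


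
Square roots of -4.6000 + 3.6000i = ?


|z| = sqrt(21.16+12.96) = 5.8412
sqrt((|z|+a)/2) = sqrt((5.8412+(-4.6))/2) = sqrt(0.6206) = 0.7878
sqrt((|z|-a)/2) = sqrt((5.8412-(-4.6))/2) = sqrt(5.2206) = 2.2849

±(0.7878 + 2.2849i) i.e. 0.7878 + 2.2849i and -0.7878 - 2.2849i


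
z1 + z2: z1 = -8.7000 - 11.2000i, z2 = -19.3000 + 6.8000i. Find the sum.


Real: -8.7 - 19.3 = -28
Imag: -11.2 + 6.8 = -4.4

-28.0000 - 4.4000i


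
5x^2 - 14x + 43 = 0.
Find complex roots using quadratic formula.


disc = (-14)^2 - 4*5*43 = 196 - 860 = -664
sqrt(|disc|) = sqrt(664) = 25.7682
Real part = 14/(2*5) = 1.4000
Imag part = 25.7682/(2*5) = 2.5768

1.4000 ± 2.5768i


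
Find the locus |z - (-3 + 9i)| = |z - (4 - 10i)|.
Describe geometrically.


Equal distances means the locus is the perpendicular bisector of z1 and z2.
Midpoint = ((-3+4)/2, (9+(-10))/2) = (0.5000, -0.5000)

Perpendicular bisector through (0.5000, -0.5000)


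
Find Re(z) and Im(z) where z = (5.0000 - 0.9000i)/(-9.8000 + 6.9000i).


Multiply by conjugate: (5.0000 - 0.9000i)(-9.8000 - 6.9000i) / ((-9.8)^2 + 6.9^2)
Numerator real = 5*(-9.8) - (0.9)*6.9 = -55.21
Numerator imag = -0.9*(-9.8) - 5*6.9 = -25.68
Denominator = 143.65
Re(z) = -55.21/143.65 = -0.3843
Im(z) = -25.68/143.65 = -0.1788

Re(z) = -0.3843, Im(z) = -0.1788


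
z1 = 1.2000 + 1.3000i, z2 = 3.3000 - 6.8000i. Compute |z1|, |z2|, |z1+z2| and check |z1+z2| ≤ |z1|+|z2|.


|z1| = sqrt(1.2^2 + 1.3^2) = sqrt(3.13) = 1.7692
|z2| = sqrt(3.3^2 + (-6.8)^2) = sqrt(57.13) = 7.5584
z1+z2 = 4.5000 - 5.5000i
|z1+z2| = sqrt(50.5) = 7.1063
|z1|+|z2| = 1.7692 + 7.5584 = 9.3276

|z1+z2| = 7.1063 ≤ |z1|+|z2| = 9.3276 (verified)


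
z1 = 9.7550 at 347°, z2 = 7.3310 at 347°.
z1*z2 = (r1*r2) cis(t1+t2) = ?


r = 9.7550 * 7.3310 = 71.5139
theta = 347° + 347° = 694° = 334° (mod 360)

71.5139 cis(334°)


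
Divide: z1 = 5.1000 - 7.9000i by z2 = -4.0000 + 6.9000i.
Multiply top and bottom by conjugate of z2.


Conjugate of z2 = -4.0000 - 6.9000i
Numerator: (5.1000 - 7.9000i)(-4.0000 - 6.9000i) = -74.9100 - 3.5900i
Denominator: (-4)^2 + 6.9^2 = 63.61
Result = (-74.9100 - 3.5900i)/63.61

-1.1776 - 0.0564i


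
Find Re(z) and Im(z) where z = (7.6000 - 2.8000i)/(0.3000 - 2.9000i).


Multiply by conjugate: (7.6000 - 2.8000i)(0.3000 + 2.9000i) / (0.3^2 + (-2.9)^2)
Numerator real = 7.6*0.3 - (2.8)*(-2.9) = 10.4
Numerator imag = -2.8*0.3 - 7.6*(-2.9) = 21.2
Denominator = 8.5
Re(z) = 10.4/8.5 = 1.2235
Im(z) = 21.2/8.5 = 2.4941

Re(z) = 1.2235, Im(z) = 2.4941


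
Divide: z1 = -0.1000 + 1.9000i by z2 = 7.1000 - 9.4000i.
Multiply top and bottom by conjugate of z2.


Conjugate of z2 = 7.1000 + 9.4000i
Numerator: (-0.1000 + 1.9000i)(7.1000 + 9.4000i) = -18.5700 + 12.5500i
Denominator: 7.1^2 + (-9.4)^2 = 138.77
Result = (-18.5700 + 12.5500i)/138.77

-0.1338 + 0.0904i


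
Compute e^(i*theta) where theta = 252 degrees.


cos(252°) = -0.3090
sin(252°) = -0.9511

e^(i*252°) = -0.3090 - 0.9511i


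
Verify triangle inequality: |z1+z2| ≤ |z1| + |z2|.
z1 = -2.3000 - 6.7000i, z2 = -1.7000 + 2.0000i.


|z1| = sqrt((-2.3)^2 + (-6.7)^2) = sqrt(50.18) = 7.0838
|z2| = sqrt((-1.7)^2 + 2^2) = sqrt(6.89) = 2.6249
z1+z2 = -4.0000 - 4.7000i
|z1+z2| = sqrt(38.09) = 6.1717
|z1|+|z2| = 7.0838 + 2.6249 = 9.7087

|z1+z2| = 6.1717 ≤ |z1|+|z2| = 9.7087 (verified)


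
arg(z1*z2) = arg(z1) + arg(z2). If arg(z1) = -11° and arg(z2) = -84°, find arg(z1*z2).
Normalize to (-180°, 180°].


arg(z1*z2) = -11° - 84° = -95°
Normalized to (-180°, 180°]: -95°

-95°


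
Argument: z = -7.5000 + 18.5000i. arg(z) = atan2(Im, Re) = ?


Re = -7.5, Im = 18.5
arg = atan2(18.5, -7.5) = 112.0679 degrees

arg(z) = 112.0679 degrees


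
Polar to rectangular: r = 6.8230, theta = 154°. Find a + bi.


a = 6.8230*cos(154°) = 6.8230*(-0.8988) = -6.1325
b = 6.8230*sin(154°) = 6.8230*0.43837 = 2.9910

-6.1325 + 2.9910i


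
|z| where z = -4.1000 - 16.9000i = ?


|z| = sqrt((-4.1)^2 + (-16.9)^2) = sqrt(16.81 + 285.61) = sqrt(302.42) = 17.3902

|z| = 17.3902


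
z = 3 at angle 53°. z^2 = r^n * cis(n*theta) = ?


r^2 = 3^2 = 9
n*theta = 2*53° = 106° = 106° (mod 360)
a = 9*cos(106°) = -2.4807
b = 9*sin(106°) = 8.6514

9 cis(106°) = -2.4807 + 8.6514i


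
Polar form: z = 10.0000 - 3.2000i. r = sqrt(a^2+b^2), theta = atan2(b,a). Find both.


r = sqrt(100+10.24) = sqrt(110.24) = 10.4995
theta = atan2(-3.2, 10) = -17.7447 degrees

r = 10.4995, theta = -17.7447 degrees


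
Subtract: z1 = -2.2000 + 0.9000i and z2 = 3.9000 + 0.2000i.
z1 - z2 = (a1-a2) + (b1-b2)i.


Real: -2.2 - 3.9 = -6.1
Imag: 0.9 - 0.2 = 0.7

-6.1000 + 0.7000i


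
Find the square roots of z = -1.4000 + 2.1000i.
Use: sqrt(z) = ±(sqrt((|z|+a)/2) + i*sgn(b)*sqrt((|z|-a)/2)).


|z| = sqrt(1.96+4.41) = 2.5239
sqrt((|z|+a)/2) = sqrt((2.5239+(-1.4))/2) = sqrt(0.5619) = 0.7496
sqrt((|z|-a)/2) = sqrt((2.5239-(-1.4))/2) = sqrt(1.9619) = 1.4007

±(0.7496 + 1.4007i) i.e. 0.7496 + 1.4007i and -0.7496 - 1.4007i


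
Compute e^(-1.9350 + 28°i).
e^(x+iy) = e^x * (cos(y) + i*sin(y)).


e^-1.9350 = 0.1444
cos(28°) = 0.8829
sin(28°) = 0.4695
Real = 0.1444*0.8829 = 0.1275
Imag = 0.1444*0.4695 = 0.0678

0.1275 + 0.0678i


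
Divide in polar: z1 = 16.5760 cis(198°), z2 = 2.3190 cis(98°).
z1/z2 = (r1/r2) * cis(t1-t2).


r = 16.5760 / 2.3190 = 7.1479
theta = 198° - 98° = 100° = 100° (mod 360)

7.1479 cis(100°)
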